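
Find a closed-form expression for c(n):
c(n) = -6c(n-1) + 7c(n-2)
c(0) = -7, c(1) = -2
Characteristic equation: x² + 6x - 7 = 0, which factors as (x - (1))(x - (-7)) = 0.
Roots r₁ = 1, r₂ = -7 (distinct).
General solution: c(n) = A·(1)^n + B·(-7)^n.
From c(0) = -7: A + B = -7.
From c(1) = -2: A - 7B = -2.
Solving: A = - \frac{51}{8}, B = - \frac{5}{8}.
So c(n) = - \frac{5 \left(-7\right)^{n}}{8} - \frac{51}{8}.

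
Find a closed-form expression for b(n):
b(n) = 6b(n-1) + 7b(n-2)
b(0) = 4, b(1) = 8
Characteristic equation: x² - 6x - 7 = 0, which factors as (x - (-1))(x - (7)) = 0.
Roots r₁ = -1, r₂ = 7 (distinct).
General solution: b(n) = A·(-1)^n + B·(7)^n.
From b(0) = 4: A + B = 4.
From b(1) = 8: -A + 7B = 8.
Solving: A = \frac{5}{2}, B = \frac{3}{2}.
So b(n) = \frac{5 \left(-1\right)^{n}}{2} + \frac{3 \cdot 7^{n}}{2}.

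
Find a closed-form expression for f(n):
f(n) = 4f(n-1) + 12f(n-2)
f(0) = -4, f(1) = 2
Characteristic equation: x² - 4x - 12 = 0, which factors as (x - (-2))(x - (6)) = 0.
Roots r₁ = -2, r₂ = 6 (distinct).
General solution: f(n) = A·(-2)^n + B·(6)^n.
From f(0) = -4: A + B = -4.
From f(1) = 2: -2A + 6B = 2.
Solving: A = - \frac{13}{4}, B = - \frac{3}{4}.
So f(n) = - \frac{13 \left(-2\right)^{n}}{4} - \frac{3 \cdot 6^{n}}{4}.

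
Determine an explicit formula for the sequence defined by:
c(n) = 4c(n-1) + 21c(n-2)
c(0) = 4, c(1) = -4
Characteristic equation: x² - 4x - 21 = 0, which factors as (x - (-3))(x - (7)) = 0.
Roots r₁ = -3, r₂ = 7 (distinct).
General solution: c(n) = A·(-3)^n + B·(7)^n.
From c(0) = 4: A + B = 4.
From c(1) = -4: -3A + 7B = -4.
Solving: A = \frac{16}{5}, B = \frac{4}{5}.
So c(n) = \frac{16 \left(-3\right)^{n}}{5} + \frac{4 \cdot 7^{n}}{5}.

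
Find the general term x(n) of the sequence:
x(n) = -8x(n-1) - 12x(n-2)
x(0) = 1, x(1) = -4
Characteristic equation: x² + 8x + 12 = 0, which factors as (x - (-2))(x - (-6)) = 0.
Roots r₁ = -2, r₂ = -6 (distinct).
General solution: x(n) = A·(-2)^n + B·(-6)^n.
From x(0) = 1: A + B = 1.
From x(1) = -4: -2A - 6B = -4.
Solving: A = \frac{1}{2}, B = \frac{1}{2}.
So x(n) = \frac{\left(-2\right)^{n}}{2} + \frac{\left(-6\right)^{n}}{2}.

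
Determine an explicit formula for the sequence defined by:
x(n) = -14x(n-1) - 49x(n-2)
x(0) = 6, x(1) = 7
Characteristic equation: x² + 14x + 49 = 0, which is (x - (-7))².
Repeated root r = -7.
General solution: x(n) = (A + Bn)·(-7)^n.
From x(0) = 6: A = 6.
From x(1) = 7: (A + B)·(-7) = 7 ⇒ B = -7.
So x(n) = \left(6 - 7 n\right) \cdot (-7)^n.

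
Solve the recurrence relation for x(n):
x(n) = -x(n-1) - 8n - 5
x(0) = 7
First-order linear with linear forcing.
Homogeneous solution: x_h(n) = A·(-1)^n.
Try particular x_p(n) = pn + q. Substituting:
  pn + q = -(p(n-1) + q) - 8n - 5.
Matching the n-coefficient: p = -p - 8 ⇒ p = -4.
Matching constants: q = p - q - 5 ⇒ q = - \frac{9}{2}.
General: x(n) = A·(-1)^n - 4 n - \frac{9}{2}.
Apply x(0) = 7: A - \frac{9}{2} = 7 ⇒ A = \frac{23}{2}.
So x(n) = \frac{23 \left(-1\right)^{n}}{2} - 4 n - \frac{9}{2}.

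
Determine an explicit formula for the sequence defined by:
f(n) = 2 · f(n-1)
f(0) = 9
Pure geometric recurrence with ratio 2.
By induction f(n) = f(0) · (2)^n = 9 \cdot 2^{n}.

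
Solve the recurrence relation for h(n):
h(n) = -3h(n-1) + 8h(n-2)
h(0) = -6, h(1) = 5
Characteristic equation: x² + 3x - 8 = 0.
Discriminant Δ = (-3)² + 4·(8) = 41.
Roots r₁,₂ = (-3 ± √41)/2, so r₁ = - \frac{3}{2} + \frac{\sqrt{41}}{2}, r₂ = - \frac{\sqrt{41}}{2} - \frac{3}{2}.
General solution: h(n) = A·r₁^n + B·r₂^n.
From the initial conditions, A + B = -6 and r₁A + r₂B = 5.
Since r₁ - r₂ = √41: A = (5 - (-6)r₂)/√41 = -3 - \frac{4 \sqrt{41}}{41}, and B = -6 - A = -3 + \frac{4 \sqrt{41}}{41}.
So h(n) = \left(-3 - \frac{4 \sqrt{41}}{41}\right)\left(- \frac{3}{2} + \frac{\sqrt{41}}{2}\right)^n + \left(-3 + \frac{4 \sqrt{41}}{41}\right)\left(- \frac{\sqrt{41}}{2} - \frac{3}{2}\right)^n.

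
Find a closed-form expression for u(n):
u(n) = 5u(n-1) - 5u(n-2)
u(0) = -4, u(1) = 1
Characteristic equation: x² - 5x + 5 = 0.
Discriminant Δ = (5)² + 4·(-5) = 5.
Roots r₁,₂ = (5 ± √5)/2, so r₁ = \frac{\sqrt{5}}{2} + \frac{5}{2}, r₂ = \frac{5}{2} - \frac{\sqrt{5}}{2}.
General solution: u(n) = A·r₁^n + B·r₂^n.
From the initial conditions, A + B = -4 and r₁A + r₂B = 1.
Since r₁ - r₂ = √5: A = (1 - (-4)r₂)/√5 = -2 + \frac{11 \sqrt{5}}{5}, and B = -4 - A = - \frac{11 \sqrt{5}}{5} - 2.
So u(n) = \left(-2 + \frac{11 \sqrt{5}}{5}\right)\left(\frac{\sqrt{5}}{2} + \frac{5}{2}\right)^n + \left(- \frac{11 \sqrt{5}}{5} - 2\right)\left(\frac{5}{2} - \frac{\sqrt{5}}{2}\right)^n.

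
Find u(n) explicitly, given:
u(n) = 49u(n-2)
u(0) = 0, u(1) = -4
Characteristic equation: x² - 49 = 0, which factors as (x - (7))(x - (-7)) = 0.
Roots r₁ = 7, r₂ = -7 (distinct).
General solution: u(n) = A·(7)^n + B·(-7)^n.
From u(0) = 0: A + B = 0.
From u(1) = -4: 7A - 7B = -4.
Solving: A = - \frac{2}{7}, B = \frac{2}{7}.
So u(n) = \frac{2 \left(-7\right)^{n}}{7} - \frac{2 \cdot 7^{n}}{7}.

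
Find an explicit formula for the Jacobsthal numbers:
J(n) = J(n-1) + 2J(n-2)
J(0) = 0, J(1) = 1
This is the Jacobsthal sequence.
Characteristic equation: x² - x - 2 = 0; roots r₁ = 2, r₂ = -1.
General: J(n) = A·r₁^n + B·r₂^n. Solving with J(0)=0, J(1)=1 gives A = \frac{1}{3}, B = - \frac{1}{3}.
So J(n) = - \frac{\left(-1\right)^{n}}{3} + \frac{2^{n}}{3}.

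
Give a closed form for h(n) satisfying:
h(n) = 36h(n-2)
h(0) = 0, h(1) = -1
Characteristic equation: x² - 36 = 0, which factors as (x - (-6))(x - (6)) = 0.
Roots r₁ = -6, r₂ = 6 (distinct).
General solution: h(n) = A·(-6)^n + B·(6)^n.
From h(0) = 0: A + B = 0.
From h(1) = -1: -6A + 6B = -1.
Solving: A = \frac{1}{12}, B = - \frac{1}{12}.
So h(n) = \frac{\left(-6\right)^{n}}{12} - \frac{6^{n}}{12}.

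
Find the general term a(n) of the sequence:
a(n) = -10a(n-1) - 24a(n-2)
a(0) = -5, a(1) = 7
Characteristic equation: x² + 10x + 24 = 0, which factors as (x - (-6))(x - (-4)) = 0.
Roots r₁ = -6, r₂ = -4 (distinct).
General solution: a(n) = A·(-6)^n + B·(-4)^n.
From a(0) = -5: A + B = -5.
From a(1) = 7: -6A - 4B = 7.
Solving: A = \frac{13}{2}, B = - \frac{23}{2}.
So a(n) = - \frac{23 \left(-4\right)^{n}}{2} + \frac{13 \left(-6\right)^{n}}{2}.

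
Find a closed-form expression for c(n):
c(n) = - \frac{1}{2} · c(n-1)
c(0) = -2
Pure geometric recurrence with ratio - \frac{1}{2}.
By induction c(n) = c(0) · (- \frac{1}{2})^n = - 2 \left(- \frac{1}{2}\right)^{n}.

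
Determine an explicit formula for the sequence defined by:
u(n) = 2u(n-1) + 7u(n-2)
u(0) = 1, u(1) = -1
Characteristic equation: x² - 2x - 7 = 0.
Discriminant Δ = (2)² + 4·(7) = 32.
Roots r₁,₂ = (2 ± √32)/2, so r₁ = 1 + 2 \sqrt{2}, r₂ = 1 - 2 \sqrt{2}.
General solution: u(n) = A·r₁^n + B·r₂^n.
From the initial conditions, A + B = 1 and r₁A + r₂B = -1.
Since r₁ - r₂ = √32: A = (-1 - (1)r₂)/√32 = \frac{1}{2} - \frac{\sqrt{2}}{4}, and B = 1 - A = \frac{\sqrt{2}}{4} + \frac{1}{2}.
So u(n) = \left(\frac{1}{2} - \frac{\sqrt{2}}{4}\right)\left(1 + 2 \sqrt{2}\right)^n + \left(\frac{\sqrt{2}}{4} + \frac{1}{2}\right)\left(1 - 2 \sqrt{2}\right)^n.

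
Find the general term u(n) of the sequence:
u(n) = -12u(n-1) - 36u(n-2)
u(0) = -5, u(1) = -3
Characteristic equation: x² + 12x + 36 = 0, which is (x - (-6))².
Repeated root r = -6.
General solution: u(n) = (A + Bn)·(-6)^n.
From u(0) = -5: A = -5.
From u(1) = -3: (A + B)·(-6) = -3 ⇒ B = \frac{11}{2}.
So u(n) = \left(\frac{11 n}{2} - 5\right) \cdot (-6)^n.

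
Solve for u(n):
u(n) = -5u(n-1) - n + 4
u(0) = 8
First-order linear with linear forcing.
Homogeneous solution: u_h(n) = A·(-5)^n.
Try particular u_p(n) = pn + q. Substituting:
  pn + q = -5(p(n-1) + q) - n + 4.
Matching the n-coefficient: p = -5p - 1 ⇒ p = - \frac{1}{6}.
Matching constants: q = 5p - 5q + 4 ⇒ q = \frac{19}{36}.
General: u(n) = A·(-5)^n - \frac{n}{6} + \frac{19}{36}.
Apply u(0) = 8: A + \frac{19}{36} = 8 ⇒ A = \frac{269}{36}.
So u(n) = \frac{269 \left(-5\right)^{n}}{36} - \frac{n}{6} + \frac{19}{36}.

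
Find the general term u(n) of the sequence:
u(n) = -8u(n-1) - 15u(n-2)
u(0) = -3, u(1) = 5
Characteristic equation: x² + 8x + 15 = 0, which factors as (x - (-5))(x - (-3)) = 0.
Roots r₁ = -5, r₂ = -3 (distinct).
General solution: u(n) = A·(-5)^n + B·(-3)^n.
From u(0) = -3: A + B = -3.
From u(1) = 5: -5A - 3B = 5.
Solving: A = 2, B = -5.
So u(n) = - 5 \left(-3\right)^{n} + 2 \left(-5\right)^{n}.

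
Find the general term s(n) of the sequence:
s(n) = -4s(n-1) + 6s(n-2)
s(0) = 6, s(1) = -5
Characteristic equation: x² + 4x - 6 = 0.
Discriminant Δ = (-4)² + 4·(6) = 40.
Roots r₁,₂ = (-4 ± √40)/2, so r₁ = -2 + \sqrt{10}, r₂ = - \sqrt{10} - 2.
General solution: s(n) = A·r₁^n + B·r₂^n.
From the initial conditions, A + B = 6 and r₁A + r₂B = -5.
Since r₁ - r₂ = √40: A = (-5 - (6)r₂)/√40 = \frac{7 \sqrt{10}}{20} + 3, and B = 6 - A = 3 - \frac{7 \sqrt{10}}{20}.
So s(n) = \left(\frac{7 \sqrt{10}}{20} + 3\right)\left(-2 + \sqrt{10}\right)^n + \left(3 - \frac{7 \sqrt{10}}{20}\right)\left(- \sqrt{10} - 2\right)^n.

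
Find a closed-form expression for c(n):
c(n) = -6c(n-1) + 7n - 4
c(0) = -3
First-order linear with linear forcing.
Homogeneous solution: c_h(n) = A·(-6)^n.
Try particular c_p(n) = pn + q. Substituting:
  pn + q = -6(p(n-1) + q) + 7n - 4.
Matching the n-coefficient: p = -6p + 7 ⇒ p = 1.
Matching constants: q = 6p - 6q - 4 ⇒ q = \frac{2}{7}.
General: c(n) = A·(-6)^n + n + \frac{2}{7}.
Apply c(0) = -3: A + \frac{2}{7} = -3 ⇒ A = - \frac{23}{7}.
So c(n) = - \frac{23 \left(-6\right)^{n}}{7} + n + \frac{2}{7}.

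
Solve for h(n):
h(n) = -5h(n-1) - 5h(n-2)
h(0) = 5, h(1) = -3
Characteristic equation: x² + 5x + 5 = 0.
Discriminant Δ = (-5)² + 4·(-5) = 5.
Roots r₁,₂ = (-5 ± √5)/2, so r₁ = - \frac{5}{2} + \frac{\sqrt{5}}{2}, r₂ = - \frac{5}{2} - \frac{\sqrt{5}}{2}.
General solution: h(n) = A·r₁^n + B·r₂^n.
From the initial conditions, A + B = 5 and r₁A + r₂B = -3.
Since r₁ - r₂ = √5: A = (-3 - (5)r₂)/√5 = \frac{5}{2} + \frac{19 \sqrt{5}}{10}, and B = 5 - A = \frac{5}{2} - \frac{19 \sqrt{5}}{10}.
So h(n) = \left(\frac{5}{2} + \frac{19 \sqrt{5}}{10}\right)\left(- \frac{5}{2} + \frac{\sqrt{5}}{2}\right)^n + \left(\frac{5}{2} - \frac{19 \sqrt{5}}{10}\right)\left(- \frac{5}{2} - \frac{\sqrt{5}}{2}\right)^n.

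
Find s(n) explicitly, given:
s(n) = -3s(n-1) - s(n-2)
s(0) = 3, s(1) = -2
Characteristic equation: x² + 3x + 1 = 0.
Discriminant Δ = (-3)² + 4·(-1) = 5.
Roots r₁,₂ = (-3 ± √5)/2, so r₁ = - \frac{3}{2} + \frac{\sqrt{5}}{2}, r₂ = - \frac{3}{2} - \frac{\sqrt{5}}{2}.
General solution: s(n) = A·r₁^n + B·r₂^n.
From the initial conditions, A + B = 3 and r₁A + r₂B = -2.
Since r₁ - r₂ = √5: A = (-2 - (3)r₂)/√5 = \frac{\sqrt{5}}{2} + \frac{3}{2}, and B = 3 - A = \frac{3}{2} - \frac{\sqrt{5}}{2}.
So s(n) = \left(\frac{\sqrt{5}}{2} + \frac{3}{2}\right)\left(- \frac{3}{2} + \frac{\sqrt{5}}{2}\right)^n + \left(\frac{3}{2} - \frac{\sqrt{5}}{2}\right)\left(- \frac{3}{2} - \frac{\sqrt{5}}{2}\right)^n.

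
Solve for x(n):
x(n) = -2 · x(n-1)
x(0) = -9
Pure geometric recurrence with ratio -2.
By induction x(n) = x(0) · (-2)^n = - 9 \left(-2\right)^{n}.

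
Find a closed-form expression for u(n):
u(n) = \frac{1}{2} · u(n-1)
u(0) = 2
Pure geometric recurrence with ratio \frac{1}{2}.
By induction u(n) = u(0) · (\frac{1}{2})^n = 2 \cdot 2^{- n}.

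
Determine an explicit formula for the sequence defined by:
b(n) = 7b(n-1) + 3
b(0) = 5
First-order linear non-homogeneous.
Homogeneous solution: b_h(n) = A·(7)^n.
Try constant particular solution b_p = K: K = 7K + 3 ⇒ K = - \frac{1}{2}.
General: b(n) = A·(7)^n - \frac{1}{2}.
Apply b(0) = 5: A - \frac{1}{2} = 5 ⇒ A = \frac{11}{2}.
So b(n) = \frac{11 \cdot 7^{n}}{2} - \frac{1}{2}.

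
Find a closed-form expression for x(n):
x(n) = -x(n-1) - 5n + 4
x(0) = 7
First-order linear with linear forcing.
Homogeneous solution: x_h(n) = A·(-1)^n.
Try particular x_p(n) = pn + q. Substituting:
  pn + q = -(p(n-1) + q) - 5n + 4.
Matching the n-coefficient: p = -p - 5 ⇒ p = - \frac{5}{2}.
Matching constants: q = p - q + 4 ⇒ q = \frac{3}{4}.
General: x(n) = A·(-1)^n - \frac{5 n}{2} + \frac{3}{4}.
Apply x(0) = 7: A + \frac{3}{4} = 7 ⇒ A = \frac{25}{4}.
So x(n) = \frac{25 \left(-1\right)^{n}}{4} - \frac{5 n}{2} + \frac{3}{4}.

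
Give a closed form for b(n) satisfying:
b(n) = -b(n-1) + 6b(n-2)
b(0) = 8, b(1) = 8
Characteristic equation: x² + x - 6 = 0, which factors as (x - (-3))(x - (2)) = 0.
Roots r₁ = -3, r₂ = 2 (distinct).
General solution: b(n) = A·(-3)^n + B·(2)^n.
From b(0) = 8: A + B = 8.
From b(1) = 8: -3A + 2B = 8.
Solving: A = \frac{8}{5}, B = \frac{32}{5}.
So b(n) = \frac{8 \left(-3\right)^{n}}{5} + \frac{32 \cdot 2^{n}}{5}.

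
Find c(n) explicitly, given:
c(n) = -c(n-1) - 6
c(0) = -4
First-order linear non-homogeneous.
Homogeneous solution: c_h(n) = A·(-1)^n.
Try constant particular solution c_p = K: K = -K - 6 ⇒ K = -3.
General: c(n) = A·(-1)^n - 3.
Apply c(0) = -4: A - 3 = -4 ⇒ A = -1.
So c(n) = - \left(-1\right)^{n} - 3.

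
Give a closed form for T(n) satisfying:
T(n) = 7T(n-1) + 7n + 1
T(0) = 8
First-order linear with linear forcing.
Homogeneous solution: T_h(n) = A·(7)^n.
Try particular T_p(n) = pn + q. Substituting:
  pn + q = 7(p(n-1) + q) + 7n + 1.
Matching the n-coefficient: p = 7p + 7 ⇒ p = - \frac{7}{6}.
Matching constants: q = -7p + 7q + 1 ⇒ q = - \frac{55}{36}.
General: T(n) = A·(7)^n - \frac{7 n}{6} - \frac{55}{36}.
Apply T(0) = 8: A - \frac{55}{36} = 8 ⇒ A = \frac{343}{36}.
So T(n) = \frac{343 \cdot 7^{n}}{36} - \frac{7 n}{6} - \frac{55}{36}.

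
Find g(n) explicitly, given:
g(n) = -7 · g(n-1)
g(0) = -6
Pure geometric recurrence with ratio -7.
By induction g(n) = g(0) · (-7)^n = - 6 \left(-7\right)^{n}.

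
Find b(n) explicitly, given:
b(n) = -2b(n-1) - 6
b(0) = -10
First-order linear non-homogeneous.
Homogeneous solution: b_h(n) = A·(-2)^n.
Try constant particular solution b_p = K: K = -2K - 6 ⇒ K = -2.
General: b(n) = A·(-2)^n - 2.
Apply b(0) = -10: A - 2 = -10 ⇒ A = -8.
So b(n) = - 8 \left(-2\right)^{n} - 2.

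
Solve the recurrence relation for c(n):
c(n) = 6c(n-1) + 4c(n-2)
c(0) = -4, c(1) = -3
Characteristic equation: x² - 6x - 4 = 0.
Discriminant Δ = (6)² + 4·(4) = 52.
Roots r₁,₂ = (6 ± √52)/2, so r₁ = 3 + \sqrt{13}, r₂ = 3 - \sqrt{13}.
General solution: c(n) = A·r₁^n + B·r₂^n.
From the initial conditions, A + B = -4 and r₁A + r₂B = -3.
Since r₁ - r₂ = √52: A = (-3 - (-4)r₂)/√52 = -2 + \frac{9 \sqrt{13}}{26}, and B = -4 - A = -2 - \frac{9 \sqrt{13}}{26}.
So c(n) = \left(-2 + \frac{9 \sqrt{13}}{26}\right)\left(3 + \sqrt{13}\right)^n + \left(-2 - \frac{9 \sqrt{13}}{26}\right)\left(3 - \sqrt{13}\right)^n.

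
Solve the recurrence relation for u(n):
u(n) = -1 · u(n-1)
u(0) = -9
Pure geometric recurrence with ratio -1.
By induction u(n) = u(0) · (-1)^n = - 9 \left(-1\right)^{n}.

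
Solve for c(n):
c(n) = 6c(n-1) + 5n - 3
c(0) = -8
First-order linear with linear forcing.
Homogeneous solution: c_h(n) = A·(6)^n.
Try particular c_p(n) = pn + q. Substituting:
  pn + q = 6(p(n-1) + q) + 5n - 3.
Matching the n-coefficient: p = 6p + 5 ⇒ p = -1.
Matching constants: q = -6p + 6q - 3 ⇒ q = - \frac{3}{5}.
General: c(n) = A·(6)^n - n - \frac{3}{5}.
Apply c(0) = -8: A - \frac{3}{5} = -8 ⇒ A = - \frac{37}{5}.
So c(n) = - \frac{37 \cdot 6^{n}}{5} - n - \frac{3}{5}.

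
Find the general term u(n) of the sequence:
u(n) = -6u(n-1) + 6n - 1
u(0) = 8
First-order linear with linear forcing.
Homogeneous solution: u_h(n) = A·(-6)^n.
Try particular u_p(n) = pn + q. Substituting:
  pn + q = -6(p(n-1) + q) + 6n - 1.
Matching the n-coefficient: p = -6p + 6 ⇒ p = \frac{6}{7}.
Matching constants: q = 6p - 6q - 1 ⇒ q = \frac{29}{49}.
General: u(n) = A·(-6)^n + \frac{6 n}{7} + \frac{29}{49}.
Apply u(0) = 8: A + \frac{29}{49} = 8 ⇒ A = \frac{363}{49}.
So u(n) = \frac{363 \left(-6\right)^{n}}{49} + \frac{6 n}{7} + \frac{29}{49}.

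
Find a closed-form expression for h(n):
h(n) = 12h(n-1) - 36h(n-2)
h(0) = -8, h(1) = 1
Characteristic equation: x² - 12x + 36 = 0, which is (x - (6))².
Repeated root r = 6.
General solution: h(n) = (A + Bn)·(6)^n.
From h(0) = -8: A = -8.
From h(1) = 1: (A + B)·(6) = 1 ⇒ B = \frac{49}{6}.
So h(n) = \left(\frac{49 n}{6} - 8\right) \cdot (6)^n.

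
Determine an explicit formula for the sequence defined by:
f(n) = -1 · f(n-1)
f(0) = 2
Pure geometric recurrence with ratio -1.
By induction f(n) = f(0) · (-1)^n = 2 \left(-1\right)^{n}.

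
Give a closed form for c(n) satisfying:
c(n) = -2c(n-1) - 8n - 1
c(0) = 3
First-order linear with linear forcing.
Homogeneous solution: c_h(n) = A·(-2)^n.
Try particular c_p(n) = pn + q. Substituting:
  pn + q = -2(p(n-1) + q) - 8n - 1.
Matching the n-coefficient: p = -2p - 8 ⇒ p = - \frac{8}{3}.
Matching constants: q = 2p - 2q - 1 ⇒ q = - \frac{19}{9}.
General: c(n) = A·(-2)^n - \frac{8 n}{3} - \frac{19}{9}.
Apply c(0) = 3: A - \frac{19}{9} = 3 ⇒ A = \frac{46}{9}.
So c(n) = \frac{46 \left(-2\right)^{n}}{9} - \frac{8 n}{3} - \frac{19}{9}.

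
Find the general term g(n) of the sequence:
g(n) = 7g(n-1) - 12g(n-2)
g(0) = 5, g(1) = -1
Characteristic equation: x² - 7x + 12 = 0, which factors as (x - (3))(x - (4)) = 0.
Roots r₁ = 3, r₂ = 4 (distinct).
General solution: g(n) = A·(3)^n + B·(4)^n.
From g(0) = 5: A + B = 5.
From g(1) = -1: 3A + 4B = -1.
Solving: A = 21, B = -16.
So g(n) = 21 \cdot 3^{n} - 16 \cdot 4^{n}.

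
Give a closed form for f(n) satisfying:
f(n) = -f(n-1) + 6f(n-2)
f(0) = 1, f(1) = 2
Characteristic equation: x² + x - 6 = 0, which factors as (x - (2))(x - (-3)) = 0.
Roots r₁ = 2, r₂ = -3 (distinct).
General solution: f(n) = A·(2)^n + B·(-3)^n.
From f(0) = 1: A + B = 1.
From f(1) = 2: 2A - 3B = 2.
Solving: A = 1, B = 0.
So f(n) = 2^{n}.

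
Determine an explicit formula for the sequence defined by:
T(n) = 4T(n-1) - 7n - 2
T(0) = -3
First-order linear with linear forcing.
Homogeneous solution: T_h(n) = A·(4)^n.
Try particular T_p(n) = pn + q. Substituting:
  pn + q = 4(p(n-1) + q) - 7n - 2.
Matching the n-coefficient: p = 4p - 7 ⇒ p = \frac{7}{3}.
Matching constants: q = -4p + 4q - 2 ⇒ q = \frac{34}{9}.
General: T(n) = A·(4)^n + \frac{7 n}{3} + \frac{34}{9}.
Apply T(0) = -3: A + \frac{34}{9} = -3 ⇒ A = - \frac{61}{9}.
So T(n) = - \frac{61 \cdot 4^{n}}{9} + \frac{7 n}{3} + \frac{34}{9}.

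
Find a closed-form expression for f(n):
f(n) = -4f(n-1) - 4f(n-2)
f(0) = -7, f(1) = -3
Characteristic equation: x² + 4x + 4 = 0, which is (x - (-2))².
Repeated root r = -2.
General solution: f(n) = (A + Bn)·(-2)^n.
From f(0) = -7: A = -7.
From f(1) = -3: (A + B)·(-2) = -3 ⇒ B = \frac{17}{2}.
So f(n) = \left(\frac{17 n}{2} - 7\right) \cdot (-2)^n.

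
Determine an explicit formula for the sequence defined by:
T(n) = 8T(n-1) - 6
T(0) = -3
First-order linear non-homogeneous.
Homogeneous solution: T_h(n) = A·(8)^n.
Try constant particular solution T_p = K: K = 8K - 6 ⇒ K = \frac{6}{7}.
General: T(n) = A·(8)^n + \frac{6}{7}.
Apply T(0) = -3: A + \frac{6}{7} = -3 ⇒ A = - \frac{27}{7}.
So T(n) = \frac{6}{7} - \frac{27 \cdot 8^{n}}{7}.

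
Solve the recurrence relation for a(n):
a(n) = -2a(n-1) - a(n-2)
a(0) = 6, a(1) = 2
Characteristic equation: x² + 2x + 1 = 0, which is (x - (-1))².
Repeated root r = -1.
General solution: a(n) = (A + Bn)·(-1)^n.
From a(0) = 6: A = 6.
From a(1) = 2: (A + B)·(-1) = 2 ⇒ B = -8.
So a(n) = \left(6 - 8 n\right) \cdot (-1)^n.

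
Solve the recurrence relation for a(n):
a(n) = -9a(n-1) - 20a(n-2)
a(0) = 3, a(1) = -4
Characteristic equation: x² + 9x + 20 = 0, which factors as (x - (-4))(x - (-5)) = 0.
Roots r₁ = -4, r₂ = -5 (distinct).
General solution: a(n) = A·(-4)^n + B·(-5)^n.
From a(0) = 3: A + B = 3.
From a(1) = -4: -4A - 5B = -4.
Solving: A = 11, B = -8.
So a(n) = 11 \left(-4\right)^{n} - 8 \left(-5\right)^{n}.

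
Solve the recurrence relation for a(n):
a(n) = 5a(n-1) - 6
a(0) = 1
First-order linear non-homogeneous.
Homogeneous solution: a_h(n) = A·(5)^n.
Try constant particular solution a_p = K: K = 5K - 6 ⇒ K = \frac{3}{2}.
General: a(n) = A·(5)^n + \frac{3}{2}.
Apply a(0) = 1: A + \frac{3}{2} = 1 ⇒ A = - \frac{1}{2}.
So a(n) = \frac{3}{2} - \frac{5^{n}}{2}.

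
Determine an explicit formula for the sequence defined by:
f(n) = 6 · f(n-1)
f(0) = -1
Pure geometric recurrence with ratio 6.
By induction f(n) = f(0) · (6)^n = - 6^{n}.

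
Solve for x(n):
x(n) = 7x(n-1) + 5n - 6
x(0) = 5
First-order linear with linear forcing.
Homogeneous solution: x_h(n) = A·(7)^n.
Try particular x_p(n) = pn + q. Substituting:
  pn + q = 7(p(n-1) + q) + 5n - 6.
Matching the n-coefficient: p = 7p + 5 ⇒ p = - \frac{5}{6}.
Matching constants: q = -7p + 7q - 6 ⇒ q = \frac{1}{36}.
General: x(n) = A·(7)^n - \frac{5 n}{6} + \frac{1}{36}.
Apply x(0) = 5: A + \frac{1}{36} = 5 ⇒ A = \frac{179}{36}.
So x(n) = \frac{179 \cdot 7^{n}}{36} - \frac{5 n}{6} + \frac{1}{36}.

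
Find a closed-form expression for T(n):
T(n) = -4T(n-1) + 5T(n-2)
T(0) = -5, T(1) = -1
Characteristic equation: x² + 4x - 5 = 0, which factors as (x - (1))(x - (-5)) = 0.
Roots r₁ = 1, r₂ = -5 (distinct).
General solution: T(n) = A·(1)^n + B·(-5)^n.
From T(0) = -5: A + B = -5.
From T(1) = -1: A - 5B = -1.
Solving: A = - \frac{13}{3}, B = - \frac{2}{3}.
So T(n) = - \frac{2 \left(-5\right)^{n}}{3} - \frac{13}{3}.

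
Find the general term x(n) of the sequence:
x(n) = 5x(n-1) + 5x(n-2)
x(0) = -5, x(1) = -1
Characteristic equation: x² - 5x - 5 = 0.
Discriminant Δ = (5)² + 4·(5) = 45.
Roots r₁,₂ = (5 ± √45)/2, so r₁ = \frac{5}{2} + \frac{3 \sqrt{5}}{2}, r₂ = \frac{5}{2} - \frac{3 \sqrt{5}}{2}.
General solution: x(n) = A·r₁^n + B·r₂^n.
From the initial conditions, A + B = -5 and r₁A + r₂B = -1.
Since r₁ - r₂ = √45: A = (-1 - (-5)r₂)/√45 = - \frac{5}{2} + \frac{23 \sqrt{5}}{30}, and B = -5 - A = - \frac{5}{2} - \frac{23 \sqrt{5}}{30}.
So x(n) = \left(- \frac{5}{2} + \frac{23 \sqrt{5}}{30}\right)\left(\frac{5}{2} + \frac{3 \sqrt{5}}{2}\right)^n + \left(- \frac{5}{2} - \frac{23 \sqrt{5}}{30}\right)\left(\frac{5}{2} - \frac{3 \sqrt{5}}{2}\right)^n.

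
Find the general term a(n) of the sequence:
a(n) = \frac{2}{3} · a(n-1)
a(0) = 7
Pure geometric recurrence with ratio \frac{2}{3}.
By induction a(n) = a(0) · (\frac{2}{3})^n = 7 \left(\frac{2}{3}\right)^{n}.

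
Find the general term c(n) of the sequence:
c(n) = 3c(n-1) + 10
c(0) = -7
First-order linear non-homogeneous.
Homogeneous solution: c_h(n) = A·(3)^n.
Try constant particular solution c_p = K: K = 3K + 10 ⇒ K = -5.
General: c(n) = A·(3)^n - 5.
Apply c(0) = -7: A - 5 = -7 ⇒ A = -2.
So c(n) = - 2 \cdot 3^{n} - 5.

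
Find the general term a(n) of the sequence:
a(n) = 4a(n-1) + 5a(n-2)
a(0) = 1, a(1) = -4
Characteristic equation: x² - 4x - 5 = 0, which factors as (x - (5))(x - (-1)) = 0.
Roots r₁ = 5, r₂ = -1 (distinct).
General solution: a(n) = A·(5)^n + B·(-1)^n.
From a(0) = 1: A + B = 1.
From a(1) = -4: 5A - B = -4.
Solving: A = - \frac{1}{2}, B = \frac{3}{2}.
So a(n) = \frac{3 \left(-1\right)^{n}}{2} - \frac{5^{n}}{2}.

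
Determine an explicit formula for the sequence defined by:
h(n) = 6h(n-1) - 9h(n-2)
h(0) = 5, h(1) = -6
Characteristic equation: x² - 6x + 9 = 0, which is (x - (3))².
Repeated root r = 3.
General solution: h(n) = (A + Bn)·(3)^n.
From h(0) = 5: A = 5.
From h(1) = -6: (A + B)·(3) = -6 ⇒ B = -7.
So h(n) = \left(5 - 7 n\right) \cdot (3)^n.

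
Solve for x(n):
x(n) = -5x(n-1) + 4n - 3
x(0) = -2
First-order linear with linear forcing.
Homogeneous solution: x_h(n) = A·(-5)^n.
Try particular x_p(n) = pn + q. Substituting:
  pn + q = -5(p(n-1) + q) + 4n - 3.
Matching the n-coefficient: p = -5p + 4 ⇒ p = \frac{2}{3}.
Matching constants: q = 5p - 5q - 3 ⇒ q = \frac{1}{18}.
General: x(n) = A·(-5)^n + \frac{2 n}{3} + \frac{1}{18}.
Apply x(0) = -2: A + \frac{1}{18} = -2 ⇒ A = - \frac{37}{18}.
So x(n) = - \frac{37 \left(-5\right)^{n}}{18} + \frac{2 n}{3} + \frac{1}{18}.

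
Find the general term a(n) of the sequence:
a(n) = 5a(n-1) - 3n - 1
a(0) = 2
First-order linear with linear forcing.
Homogeneous solution: a_h(n) = A·(5)^n.
Try particular a_p(n) = pn + q. Substituting:
  pn + q = 5(p(n-1) + q) - 3n - 1.
Matching the n-coefficient: p = 5p - 3 ⇒ p = \frac{3}{4}.
Matching constants: q = -5p + 5q - 1 ⇒ q = \frac{19}{16}.
General: a(n) = A·(5)^n + \frac{3 n}{4} + \frac{19}{16}.
Apply a(0) = 2: A + \frac{19}{16} = 2 ⇒ A = \frac{13}{16}.
So a(n) = \frac{13 \cdot 5^{n}}{16} + \frac{3 n}{4} + \frac{19}{16}.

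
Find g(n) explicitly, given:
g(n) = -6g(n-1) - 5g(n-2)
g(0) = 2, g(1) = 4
Characteristic equation: x² + 6x + 5 = 0, which factors as (x - (-1))(x - (-5)) = 0.
Roots r₁ = -1, r₂ = -5 (distinct).
General solution: g(n) = A·(-1)^n + B·(-5)^n.
From g(0) = 2: A + B = 2.
From g(1) = 4: -A - 5B = 4.
Solving: A = \frac{7}{2}, B = - \frac{3}{2}.
So g(n) = \frac{7 \left(-1\right)^{n}}{2} - \frac{3 \left(-5\right)^{n}}{2}.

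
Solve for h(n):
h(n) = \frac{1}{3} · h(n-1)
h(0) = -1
Pure geometric recurrence with ratio \frac{1}{3}.
By induction h(n) = h(0) · (\frac{1}{3})^n = - 3^{- n}.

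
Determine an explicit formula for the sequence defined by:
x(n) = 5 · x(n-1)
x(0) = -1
Pure geometric recurrence with ratio 5.
By induction x(n) = x(0) · (5)^n = - 5^{n}.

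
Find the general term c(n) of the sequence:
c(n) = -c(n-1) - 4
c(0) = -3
First-order linear non-homogeneous.
Homogeneous solution: c_h(n) = A·(-1)^n.
Try constant particular solution c_p = K: K = -K - 4 ⇒ K = -2.
General: c(n) = A·(-1)^n - 2.
Apply c(0) = -3: A - 2 = -3 ⇒ A = -1.
So c(n) = - \left(-1\right)^{n} - 2.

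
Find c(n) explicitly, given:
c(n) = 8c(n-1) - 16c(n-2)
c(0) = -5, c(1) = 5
Characteristic equation: x² - 8x + 16 = 0, which is (x - (4))².
Repeated root r = 4.
General solution: c(n) = (A + Bn)·(4)^n.
From c(0) = -5: A = -5.
From c(1) = 5: (A + B)·(4) = 5 ⇒ B = \frac{25}{4}.
So c(n) = \left(\frac{25 n}{4} - 5\right) \cdot (4)^n.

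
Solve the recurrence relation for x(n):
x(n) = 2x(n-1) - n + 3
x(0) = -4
First-order linear with linear forcing.
Homogeneous solution: x_h(n) = A·(2)^n.
Try particular x_p(n) = pn + q. Substituting:
  pn + q = 2(p(n-1) + q) - n + 3.
Matching the n-coefficient: p = 2p - 1 ⇒ p = 1.
Matching constants: q = -2p + 2q + 3 ⇒ q = -1.
General: x(n) = A·(2)^n + n - 1.
Apply x(0) = -4: A - 1 = -4 ⇒ A = -3.
So x(n) = - 3 \cdot 2^{n} + n - 1.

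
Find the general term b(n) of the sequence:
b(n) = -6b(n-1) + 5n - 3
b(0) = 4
First-order linear with linear forcing.
Homogeneous solution: b_h(n) = A·(-6)^n.
Try particular b_p(n) = pn + q. Substituting:
  pn + q = -6(p(n-1) + q) + 5n - 3.
Matching the n-coefficient: p = -6p + 5 ⇒ p = \frac{5}{7}.
Matching constants: q = 6p - 6q - 3 ⇒ q = \frac{9}{49}.
General: b(n) = A·(-6)^n + \frac{5 n}{7} + \frac{9}{49}.
Apply b(0) = 4: A + \frac{9}{49} = 4 ⇒ A = \frac{187}{49}.
So b(n) = \frac{187 \left(-6\right)^{n}}{49} + \frac{5 n}{7} + \frac{9}{49}.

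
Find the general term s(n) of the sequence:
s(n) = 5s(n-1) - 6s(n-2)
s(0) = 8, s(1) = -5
Characteristic equation: x² - 5x + 6 = 0, which factors as (x - (3))(x - (2)) = 0.
Roots r₁ = 3, r₂ = 2 (distinct).
General solution: s(n) = A·(3)^n + B·(2)^n.
From s(0) = 8: A + B = 8.
From s(1) = -5: 3A + 2B = -5.
Solving: A = -21, B = 29.
So s(n) = 29 \cdot 2^{n} - 21 \cdot 3^{n}.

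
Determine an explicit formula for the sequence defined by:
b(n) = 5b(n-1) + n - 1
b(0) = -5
First-order linear with linear forcing.
Homogeneous solution: b_h(n) = A·(5)^n.
Try particular b_p(n) = pn + q. Substituting:
  pn + q = 5(p(n-1) + q) + n - 1.
Matching the n-coefficient: p = 5p + 1 ⇒ p = - \frac{1}{4}.
Matching constants: q = -5p + 5q - 1 ⇒ q = - \frac{1}{16}.
General: b(n) = A·(5)^n - \frac{n}{4} - \frac{1}{16}.
Apply b(0) = -5: A - \frac{1}{16} = -5 ⇒ A = - \frac{79}{16}.
So b(n) = - \frac{79 \cdot 5^{n}}{16} - \frac{n}{4} - \frac{1}{16}.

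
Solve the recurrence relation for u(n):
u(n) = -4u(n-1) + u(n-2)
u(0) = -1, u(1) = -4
Characteristic equation: x² + 4x - 1 = 0.
Discriminant Δ = (-4)² + 4·(1) = 20.
Roots r₁,₂ = (-4 ± √20)/2, so r₁ = -2 + \sqrt{5}, r₂ = - \sqrt{5} - 2.
General solution: u(n) = A·r₁^n + B·r₂^n.
From the initial conditions, A + B = -1 and r₁A + r₂B = -4.
Since r₁ - r₂ = √20: A = (-4 - (-1)r₂)/√20 = - \frac{3 \sqrt{5}}{5} - \frac{1}{2}, and B = -1 - A = - \frac{1}{2} + \frac{3 \sqrt{5}}{5}.
So u(n) = \left(- \frac{3 \sqrt{5}}{5} - \frac{1}{2}\right)\left(-2 + \sqrt{5}\right)^n + \left(- \frac{1}{2} + \frac{3 \sqrt{5}}{5}\right)\left(- \sqrt{5} - 2\right)^n.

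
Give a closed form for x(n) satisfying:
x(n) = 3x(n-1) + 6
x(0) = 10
First-order linear non-homogeneous.
Homogeneous solution: x_h(n) = A·(3)^n.
Try constant particular solution x_p = K: K = 3K + 6 ⇒ K = -3.
General: x(n) = A·(3)^n - 3.
Apply x(0) = 10: A - 3 = 10 ⇒ A = 13.
So x(n) = 13 \cdot 3^{n} - 3.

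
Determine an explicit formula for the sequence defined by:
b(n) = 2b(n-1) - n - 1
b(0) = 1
First-order linear with linear forcing.
Homogeneous solution: b_h(n) = A·(2)^n.
Try particular b_p(n) = pn + q. Substituting:
  pn + q = 2(p(n-1) + q) - n - 1.
Matching the n-coefficient: p = 2p - 1 ⇒ p = 1.
Matching constants: q = -2p + 2q - 1 ⇒ q = 3.
General: b(n) = A·(2)^n + n + 3.
Apply b(0) = 1: A + 3 = 1 ⇒ A = -2.
So b(n) = - 2 \cdot 2^{n} + n + 3.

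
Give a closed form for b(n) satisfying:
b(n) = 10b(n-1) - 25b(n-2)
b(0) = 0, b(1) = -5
Characteristic equation: x² - 10x + 25 = 0, which is (x - (5))².
Repeated root r = 5.
General solution: b(n) = (A + Bn)·(5)^n.
From b(0) = 0: A = 0.
From b(1) = -5: (A + B)·(5) = -5 ⇒ B = -1.
So b(n) = \left(- n\right) \cdot (5)^n.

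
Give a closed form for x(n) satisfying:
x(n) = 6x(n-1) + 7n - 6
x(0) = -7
First-order linear with linear forcing.
Homogeneous solution: x_h(n) = A·(6)^n.
Try particular x_p(n) = pn + q. Substituting:
  pn + q = 6(p(n-1) + q) + 7n - 6.
Matching the n-coefficient: p = 6p + 7 ⇒ p = - \frac{7}{5}.
Matching constants: q = -6p + 6q - 6 ⇒ q = - \frac{12}{25}.
General: x(n) = A·(6)^n - \frac{7 n}{5} - \frac{12}{25}.
Apply x(0) = -7: A - \frac{12}{25} = -7 ⇒ A = - \frac{163}{25}.
So x(n) = - \frac{163 \cdot 6^{n}}{25} - \frac{7 n}{5} - \frac{12}{25}.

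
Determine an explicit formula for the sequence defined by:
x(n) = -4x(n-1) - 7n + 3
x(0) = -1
First-order linear with linear forcing.
Homogeneous solution: x_h(n) = A·(-4)^n.
Try particular x_p(n) = pn + q. Substituting:
  pn + q = -4(p(n-1) + q) - 7n + 3.
Matching the n-coefficient: p = -4p - 7 ⇒ p = - \frac{7}{5}.
Matching constants: q = 4p - 4q + 3 ⇒ q = - \frac{13}{25}.
General: x(n) = A·(-4)^n - \frac{7 n}{5} - \frac{13}{25}.
Apply x(0) = -1: A - \frac{13}{25} = -1 ⇒ A = - \frac{12}{25}.
So x(n) = - \frac{12 \left(-4\right)^{n}}{25} - \frac{7 n}{5} - \frac{13}{25}.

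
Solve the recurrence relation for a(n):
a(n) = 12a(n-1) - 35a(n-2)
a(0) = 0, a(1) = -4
Characteristic equation: x² - 12x + 35 = 0, which factors as (x - (5))(x - (7)) = 0.
Roots r₁ = 5, r₂ = 7 (distinct).
General solution: a(n) = A·(5)^n + B·(7)^n.
From a(0) = 0: A + B = 0.
From a(1) = -4: 5A + 7B = -4.
Solving: A = 2, B = -2.
So a(n) = 2 \cdot 5^{n} - 2 \cdot 7^{n}.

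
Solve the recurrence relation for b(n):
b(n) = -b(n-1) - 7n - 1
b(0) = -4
First-order linear with linear forcing.
Homogeneous solution: b_h(n) = A·(-1)^n.
Try particular b_p(n) = pn + q. Substituting:
  pn + q = -(p(n-1) + q) - 7n - 1.
Matching the n-coefficient: p = -p - 7 ⇒ p = - \frac{7}{2}.
Matching constants: q = p - q - 1 ⇒ q = - \frac{9}{4}.
General: b(n) = A·(-1)^n - \frac{7 n}{2} - \frac{9}{4}.
Apply b(0) = -4: A - \frac{9}{4} = -4 ⇒ A = - \frac{7}{4}.
So b(n) = - \frac{7 \left(-1\right)^{n}}{4} - \frac{7 n}{2} - \frac{9}{4}.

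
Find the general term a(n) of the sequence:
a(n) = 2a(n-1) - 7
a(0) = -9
First-order linear non-homogeneous.
Homogeneous solution: a_h(n) = A·(2)^n.
Try constant particular solution a_p = K: K = 2K - 7 ⇒ K = 7.
General: a(n) = A·(2)^n + 7.
Apply a(0) = -9: A + 7 = -9 ⇒ A = -16.
So a(n) = 7 - 16 \cdot 2^{n}.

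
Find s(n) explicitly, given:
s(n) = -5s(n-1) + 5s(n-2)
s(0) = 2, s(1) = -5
Characteristic equation: x² + 5x - 5 = 0.
Discriminant Δ = (-5)² + 4·(5) = 45.
Roots r₁,₂ = (-5 ± √45)/2, so r₁ = - \frac{5}{2} + \frac{3 \sqrt{5}}{2}, r₂ = - \frac{3 \sqrt{5}}{2} - \frac{5}{2}.
General solution: s(n) = A·r₁^n + B·r₂^n.
From the initial conditions, A + B = 2 and r₁A + r₂B = -5.
Since r₁ - r₂ = √45: A = (-5 - (2)r₂)/√45 = 1, and B = 2 - A = 1.
So s(n) = \left(1\right)\left(- \frac{5}{2} + \frac{3 \sqrt{5}}{2}\right)^n + \left(1\right)\left(- \frac{3 \sqrt{5}}{2} - \frac{5}{2}\right)^n.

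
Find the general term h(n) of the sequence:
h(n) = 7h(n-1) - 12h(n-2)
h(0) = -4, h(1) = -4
Characteristic equation: x² - 7x + 12 = 0, which factors as (x - (3))(x - (4)) = 0.
Roots r₁ = 3, r₂ = 4 (distinct).
General solution: h(n) = A·(3)^n + B·(4)^n.
From h(0) = -4: A + B = -4.
From h(1) = -4: 3A + 4B = -4.
Solving: A = -12, B = 8.
So h(n) = - 12 \cdot 3^{n} + 8 \cdot 4^{n}.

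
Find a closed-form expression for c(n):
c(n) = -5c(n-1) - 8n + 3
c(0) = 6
First-order linear with linear forcing.
Homogeneous solution: c_h(n) = A·(-5)^n.
Try particular c_p(n) = pn + q. Substituting:
  pn + q = -5(p(n-1) + q) - 8n + 3.
Matching the n-coefficient: p = -5p - 8 ⇒ p = - \frac{4}{3}.
Matching constants: q = 5p - 5q + 3 ⇒ q = - \frac{11}{18}.
General: c(n) = A·(-5)^n - \frac{4 n}{3} - \frac{11}{18}.
Apply c(0) = 6: A - \frac{11}{18} = 6 ⇒ A = \frac{119}{18}.
So c(n) = \frac{119 \left(-5\right)^{n}}{18} - \frac{4 n}{3} - \frac{11}{18}.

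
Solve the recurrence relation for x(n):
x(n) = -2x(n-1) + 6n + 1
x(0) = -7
First-order linear with linear forcing.
Homogeneous solution: x_h(n) = A·(-2)^n.
Try particular x_p(n) = pn + q. Substituting:
  pn + q = -2(p(n-1) + q) + 6n + 1.
Matching the n-coefficient: p = -2p + 6 ⇒ p = 2.
Matching constants: q = 2p - 2q + 1 ⇒ q = \frac{5}{3}.
General: x(n) = A·(-2)^n + 2 n + \frac{5}{3}.
Apply x(0) = -7: A + \frac{5}{3} = -7 ⇒ A = - \frac{26}{3}.
So x(n) = - \frac{26 \left(-2\right)^{n}}{3} + 2 n + \frac{5}{3}.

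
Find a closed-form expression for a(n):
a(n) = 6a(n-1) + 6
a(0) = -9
First-order linear non-homogeneous.
Homogeneous solution: a_h(n) = A·(6)^n.
Try constant particular solution a_p = K: K = 6K + 6 ⇒ K = - \frac{6}{5}.
General: a(n) = A·(6)^n - \frac{6}{5}.
Apply a(0) = -9: A - \frac{6}{5} = -9 ⇒ A = - \frac{39}{5}.
So a(n) = - \frac{39 \cdot 6^{n}}{5} - \frac{6}{5}.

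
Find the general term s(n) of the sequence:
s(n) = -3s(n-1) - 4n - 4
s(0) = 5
First-order linear with linear forcing.
Homogeneous solution: s_h(n) = A·(-3)^n.
Try particular s_p(n) = pn + q. Substituting:
  pn + q = -3(p(n-1) + q) - 4n - 4.
Matching the n-coefficient: p = -3p - 4 ⇒ p = -1.
Matching constants: q = 3p - 3q - 4 ⇒ q = - \frac{7}{4}.
General: s(n) = A·(-3)^n - n - \frac{7}{4}.
Apply s(0) = 5: A - \frac{7}{4} = 5 ⇒ A = \frac{27}{4}.
So s(n) = \frac{27 \left(-3\right)^{n}}{4} - n - \frac{7}{4}.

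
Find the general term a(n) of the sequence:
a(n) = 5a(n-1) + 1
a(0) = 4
First-order linear non-homogeneous.
Homogeneous solution: a_h(n) = A·(5)^n.
Try constant particular solution a_p = K: K = 5K + 1 ⇒ K = - \frac{1}{4}.
General: a(n) = A·(5)^n - \frac{1}{4}.
Apply a(0) = 4: A - \frac{1}{4} = 4 ⇒ A = \frac{17}{4}.
So a(n) = \frac{17 \cdot 5^{n}}{4} - \frac{1}{4}.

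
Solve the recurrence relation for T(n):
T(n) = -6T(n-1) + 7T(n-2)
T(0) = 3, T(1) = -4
Characteristic equation: x² + 6x - 7 = 0, which factors as (x - (-7))(x - (1)) = 0.
Roots r₁ = -7, r₂ = 1 (distinct).
General solution: T(n) = A·(-7)^n + B·(1)^n.
From T(0) = 3: A + B = 3.
From T(1) = -4: -7A + B = -4.
Solving: A = \frac{7}{8}, B = \frac{17}{8}.
So T(n) = \frac{7 \left(-7\right)^{n}}{8} + \frac{17}{8}.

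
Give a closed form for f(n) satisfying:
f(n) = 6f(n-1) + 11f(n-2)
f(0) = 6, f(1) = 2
Characteristic equation: x² - 6x - 11 = 0.
Discriminant Δ = (6)² + 4·(11) = 80.
Roots r₁,₂ = (6 ± √80)/2, so r₁ = 3 + 2 \sqrt{5}, r₂ = 3 - 2 \sqrt{5}.
General solution: f(n) = A·r₁^n + B·r₂^n.
From the initial conditions, A + B = 6 and r₁A + r₂B = 2.
Since r₁ - r₂ = √80: A = (2 - (6)r₂)/√80 = 3 - \frac{4 \sqrt{5}}{5}, and B = 6 - A = \frac{4 \sqrt{5}}{5} + 3.
So f(n) = \left(3 - \frac{4 \sqrt{5}}{5}\right)\left(3 + 2 \sqrt{5}\right)^n + \left(\frac{4 \sqrt{5}}{5} + 3\right)\left(3 - 2 \sqrt{5}\right)^n.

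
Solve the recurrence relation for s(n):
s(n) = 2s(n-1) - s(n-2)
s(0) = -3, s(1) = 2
Characteristic equation: x² - 2x + 1 = 0, which is (x - (1))².
Repeated root r = 1.
General solution: s(n) = (A + Bn)·(1)^n.
From s(0) = -3: A = -3.
From s(1) = 2: (A + B)·(1) = 2 ⇒ B = 5.
So s(n) = \left(5 n - 3\right) \cdot (1)^n.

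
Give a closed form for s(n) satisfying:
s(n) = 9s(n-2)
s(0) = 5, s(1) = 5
Characteristic equation: x² - 9 = 0, which factors as (x - (-3))(x - (3)) = 0.
Roots r₁ = -3, r₂ = 3 (distinct).
General solution: s(n) = A·(-3)^n + B·(3)^n.
From s(0) = 5: A + B = 5.
From s(1) = 5: -3A + 3B = 5.
Solving: A = \frac{5}{3}, B = \frac{10}{3}.
So s(n) = \frac{5 \left(-3\right)^{n}}{3} + \frac{10 \cdot 3^{n}}{3}.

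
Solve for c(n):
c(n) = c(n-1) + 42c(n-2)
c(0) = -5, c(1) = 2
Characteristic equation: x² - x - 42 = 0, which factors as (x - (-6))(x - (7)) = 0.
Roots r₁ = -6, r₂ = 7 (distinct).
General solution: c(n) = A·(-6)^n + B·(7)^n.
From c(0) = -5: A + B = -5.
From c(1) = 2: -6A + 7B = 2.
Solving: A = - \frac{37}{13}, B = - \frac{28}{13}.
So c(n) = - \frac{37 \left(-6\right)^{n}}{13} - \frac{28 \cdot 7^{n}}{13}.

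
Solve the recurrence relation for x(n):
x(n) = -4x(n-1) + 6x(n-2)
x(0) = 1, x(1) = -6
Characteristic equation: x² + 4x - 6 = 0.
Discriminant Δ = (-4)² + 4·(6) = 40.
Roots r₁,₂ = (-4 ± √40)/2, so r₁ = -2 + \sqrt{10}, r₂ = - \sqrt{10} - 2.
General solution: x(n) = A·r₁^n + B·r₂^n.
From the initial conditions, A + B = 1 and r₁A + r₂B = -6.
Since r₁ - r₂ = √40: A = (-6 - (1)r₂)/√40 = \frac{1}{2} - \frac{\sqrt{10}}{5}, and B = 1 - A = \frac{1}{2} + \frac{\sqrt{10}}{5}.
So x(n) = \left(\frac{1}{2} - \frac{\sqrt{10}}{5}\right)\left(-2 + \sqrt{10}\right)^n + \left(\frac{1}{2} + \frac{\sqrt{10}}{5}\right)\left(- \sqrt{10} - 2\right)^n.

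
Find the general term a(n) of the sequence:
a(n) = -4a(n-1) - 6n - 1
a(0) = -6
First-order linear with linear forcing.
Homogeneous solution: a_h(n) = A·(-4)^n.
Try particular a_p(n) = pn + q. Substituting:
  pn + q = -4(p(n-1) + q) - 6n - 1.
Matching the n-coefficient: p = -4p - 6 ⇒ p = - \frac{6}{5}.
Matching constants: q = 4p - 4q - 1 ⇒ q = - \frac{29}{25}.
General: a(n) = A·(-4)^n - \frac{6 n}{5} - \frac{29}{25}.
Apply a(0) = -6: A - \frac{29}{25} = -6 ⇒ A = - \frac{121}{25}.
So a(n) = - \frac{121 \left(-4\right)^{n}}{25} - \frac{6 n}{5} - \frac{29}{25}.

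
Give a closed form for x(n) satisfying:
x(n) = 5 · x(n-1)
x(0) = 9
Pure geometric recurrence with ratio 5.
By induction x(n) = x(0) · (5)^n = 9 \cdot 5^{n}.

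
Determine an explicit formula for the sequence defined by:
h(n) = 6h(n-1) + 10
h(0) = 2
First-order linear non-homogeneous.
Homogeneous solution: h_h(n) = A·(6)^n.
Try constant particular solution h_p = K: K = 6K + 10 ⇒ K = -2.
General: h(n) = A·(6)^n - 2.
Apply h(0) = 2: A - 2 = 2 ⇒ A = 4.
So h(n) = 4 \cdot 6^{n} - 2.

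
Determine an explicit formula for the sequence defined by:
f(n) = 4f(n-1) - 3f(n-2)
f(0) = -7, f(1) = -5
Characteristic equation: x² - 4x + 3 = 0, which factors as (x - (3))(x - (1)) = 0.
Roots r₁ = 3, r₂ = 1 (distinct).
General solution: f(n) = A·(3)^n + B·(1)^n.
From f(0) = -7: A + B = -7.
From f(1) = -5: 3A + B = -5.
Solving: A = 1, B = -8.
So f(n) = 3^{n} - 8.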